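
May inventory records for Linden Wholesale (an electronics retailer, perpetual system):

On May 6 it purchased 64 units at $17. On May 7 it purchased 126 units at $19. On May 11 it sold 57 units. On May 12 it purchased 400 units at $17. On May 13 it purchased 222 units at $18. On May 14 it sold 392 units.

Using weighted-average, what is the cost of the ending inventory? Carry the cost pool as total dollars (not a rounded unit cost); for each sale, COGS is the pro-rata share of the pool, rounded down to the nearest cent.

Ending inventory = $6,362.55

After May 6: 64 on hand, pool $1,088.00 (≈ $17.0000 each)
After May 7: 190 on hand, pool $3,482.00 (≈ $18.3263 each)
May 11, sell 57: 57/190 × $3,482.00 → $1,044.60
After May 12: 533 on hand, pool $9,237.40 (≈ $17.3310 each)
After May 13: 755 on hand, pool $13,233.40 (≈ $17.5277 each)
May 14, sell 392: 392/755 × $13,233.40 → $6,870.85
Total COGS = $1,044.60 + $6,870.85 = $7,915.45
Ending inventory (cost pool remaining) = $6,362.55
Check: goods available $14,278.00 = COGS $7,915.45 + ending $6,362.55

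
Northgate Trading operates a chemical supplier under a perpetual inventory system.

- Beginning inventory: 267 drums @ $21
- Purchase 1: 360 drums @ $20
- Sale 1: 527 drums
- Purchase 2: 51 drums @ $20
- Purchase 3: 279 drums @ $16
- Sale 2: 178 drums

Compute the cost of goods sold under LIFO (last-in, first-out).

COGS = $13,555

Sale 1 (527) [LIFO — newest first]: 360 @ $20 + 167 @ $21 = $10,707
Sale 2 (178) [LIFO — newest first]: 178 @ $16 = $2,848
Total COGS = $10,707 + $2,848 = $13,555
Ending inventory: 100 @ $21 + 51 @ $20 + 101 @ $16 = $4,736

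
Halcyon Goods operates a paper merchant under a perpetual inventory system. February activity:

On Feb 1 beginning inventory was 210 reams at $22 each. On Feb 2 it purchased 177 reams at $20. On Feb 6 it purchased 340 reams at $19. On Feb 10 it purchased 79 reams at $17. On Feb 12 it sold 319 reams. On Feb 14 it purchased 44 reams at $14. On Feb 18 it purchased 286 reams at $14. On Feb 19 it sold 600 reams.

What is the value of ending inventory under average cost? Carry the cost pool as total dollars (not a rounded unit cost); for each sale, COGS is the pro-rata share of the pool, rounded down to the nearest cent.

After Feb 1: 210 on hand, pool $4,620.00 (≈ $22.0000 each)
After Feb 2: 387 on hand, pool $8,160.00 (≈ $21.0853 each)
After Feb 6: 727 on hand, pool $14,620.00 (≈ $20.1100 each)
After Feb 10: 806 on hand, pool $15,963.00 (≈ $19.8052 each)
Feb 12, sell 319: 319/806 × $15,963.00 → $6,317.86
After Feb 14: 531 on hand, pool $10,261.14 (≈ $19.3242 each)
After Feb 18: 817 on hand, pool $14,265.14 (≈ $17.4604 each)
Feb 19, sell 600: 600/817 × $14,265.14 → $10,476.23
Total COGS = $6,317.86 + $10,476.23 = $16,794.09
Ending inventory (cost pool remaining) = $3,788.91

Ending inventory = $3,788.91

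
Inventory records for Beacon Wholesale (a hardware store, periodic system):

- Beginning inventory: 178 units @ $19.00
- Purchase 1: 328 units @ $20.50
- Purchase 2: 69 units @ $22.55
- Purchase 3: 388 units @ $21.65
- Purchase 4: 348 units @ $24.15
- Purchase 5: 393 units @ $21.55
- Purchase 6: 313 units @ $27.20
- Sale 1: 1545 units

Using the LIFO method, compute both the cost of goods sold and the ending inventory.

COGS = $36,040.10; ending inventory = $9,409.00

Sale 1 (1545) [LIFO — newest first]: 313 @ $27.20 + 393 @ $21.55 + 348 @ $24.15 + 388 @ $21.65 + 69 @ $22.55 + 34 @ $20.50 = $36,040.10
Ending inventory: 178 @ $19.00 + 294 @ $20.50 = $9,409.00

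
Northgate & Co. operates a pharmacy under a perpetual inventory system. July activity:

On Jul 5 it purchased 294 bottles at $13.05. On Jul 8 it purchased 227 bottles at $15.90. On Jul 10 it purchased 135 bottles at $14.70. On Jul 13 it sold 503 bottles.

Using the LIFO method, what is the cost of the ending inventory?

Ending inventory = $1,996.65

Jul 13, 503 sold [LIFO — newest first]: 135 @ $14.70 + 227 @ $15.90 + 141 @ $13.05 = $7,433.85
Ending inventory: 153 @ $13.05 = $1,996.65
Check: goods available $9,430.50 = COGS $7,433.85 + ending $1,996.65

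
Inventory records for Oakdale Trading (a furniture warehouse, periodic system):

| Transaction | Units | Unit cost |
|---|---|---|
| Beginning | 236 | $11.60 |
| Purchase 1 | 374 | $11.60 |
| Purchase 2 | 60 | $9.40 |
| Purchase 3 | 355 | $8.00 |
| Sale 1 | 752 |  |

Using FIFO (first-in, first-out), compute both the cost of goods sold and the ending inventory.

Sale 1 (752) [FIFO — oldest first]: 236 @ $11.60 + 374 @ $11.60 + 60 @ $9.40 + 82 @ $8.00 = $8,296.00
Ending inventory: 273 @ $8.00 = $2,184.00
Check: goods available $10,480.00 = COGS $8,296.00 + ending $2,184.00

COGS = $8,296.00; ending inventory = $2,184.00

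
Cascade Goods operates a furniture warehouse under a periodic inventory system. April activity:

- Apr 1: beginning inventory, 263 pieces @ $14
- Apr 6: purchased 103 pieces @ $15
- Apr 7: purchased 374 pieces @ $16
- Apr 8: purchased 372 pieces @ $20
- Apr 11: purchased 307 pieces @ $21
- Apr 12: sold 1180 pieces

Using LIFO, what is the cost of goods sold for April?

Apr 12, 1180 sold [LIFO — newest first]: 307 @ $21 + 372 @ $20 + 374 @ $16 + 103 @ $15 + 24 @ $14 = $21,752
Ending inventory: 239 @ $14 = $3,346
Check: goods available $25,098 = COGS $21,752 + ending $3,346

COGS = $21,752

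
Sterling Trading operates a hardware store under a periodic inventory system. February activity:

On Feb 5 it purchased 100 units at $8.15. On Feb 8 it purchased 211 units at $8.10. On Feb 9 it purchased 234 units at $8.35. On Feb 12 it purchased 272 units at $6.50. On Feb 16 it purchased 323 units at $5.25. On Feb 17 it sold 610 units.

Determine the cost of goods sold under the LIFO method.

COGS = $3,589.00

Feb 17, 610 sold [LIFO — newest first]: 323 @ $5.25 + 272 @ $6.50 + 15 @ $8.35 = $3,589.00
Ending inventory: 100 @ $8.15 + 211 @ $8.10 + 219 @ $8.35 = $4,352.75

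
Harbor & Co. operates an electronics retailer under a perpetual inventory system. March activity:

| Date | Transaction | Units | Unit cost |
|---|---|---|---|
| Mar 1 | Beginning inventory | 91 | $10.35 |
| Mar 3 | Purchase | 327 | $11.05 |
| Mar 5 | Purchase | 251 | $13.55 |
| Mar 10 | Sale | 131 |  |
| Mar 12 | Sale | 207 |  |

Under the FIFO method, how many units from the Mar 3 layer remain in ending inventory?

80

Mar 10, 131 sold [FIFO — oldest first]: 91 @ $10.35 + 40 @ $11.05 = $1,383.85
Mar 12, 207 sold [FIFO — oldest first]: 207 @ $11.05 = $2,287.35
Total COGS = $1,383.85 + $2,287.35 = $3,671.20
Ending inventory: 80 @ $11.05 + 251 @ $13.55 = $4,285.05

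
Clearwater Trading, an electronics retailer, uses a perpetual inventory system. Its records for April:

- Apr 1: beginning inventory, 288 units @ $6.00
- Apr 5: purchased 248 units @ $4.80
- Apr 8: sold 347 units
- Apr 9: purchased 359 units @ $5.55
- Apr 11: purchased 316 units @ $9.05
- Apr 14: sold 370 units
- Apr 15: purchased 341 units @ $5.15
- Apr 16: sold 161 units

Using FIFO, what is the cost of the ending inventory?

Ending inventory = $4,710.30

Apr 8, 347 sold [FIFO — oldest first]: 288 @ $6.00 + 59 @ $4.80 = $2,011.20
Apr 14, 370 sold [FIFO — oldest first]: 189 @ $4.80 + 181 @ $5.55 = $1,911.75
Apr 16, 161 sold [FIFO — oldest first]: 161 @ $5.55 = $893.55
Total COGS = $2,011.20 + $1,911.75 + $893.55 = $4,816.50
Ending inventory: 17 @ $5.55 + 316 @ $9.05 + 341 @ $5.15 = $4,710.30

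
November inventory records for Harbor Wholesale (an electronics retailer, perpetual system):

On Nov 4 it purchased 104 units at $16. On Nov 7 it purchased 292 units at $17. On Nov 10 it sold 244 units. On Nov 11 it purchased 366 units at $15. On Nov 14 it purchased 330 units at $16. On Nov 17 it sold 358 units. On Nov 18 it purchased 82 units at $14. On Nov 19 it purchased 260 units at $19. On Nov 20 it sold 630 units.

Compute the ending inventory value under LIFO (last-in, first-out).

Nov 10, 244 sold [LIFO — newest first]: 244 @ $17 = $4,148
Nov 17, 358 sold [LIFO — newest first]: 330 @ $16 + 28 @ $15 = $5,700
Nov 20, 630 sold [LIFO — newest first]: 260 @ $19 + 82 @ $14 + 288 @ $15 = $10,408
Total COGS = $4,148 + $5,700 + $10,408 = $20,256
Ending inventory: 104 @ $16 + 48 @ $17 + 50 @ $15 = $3,230
Check: goods available $23,486 = COGS $20,256 + ending $3,230

Ending inventory = $3,230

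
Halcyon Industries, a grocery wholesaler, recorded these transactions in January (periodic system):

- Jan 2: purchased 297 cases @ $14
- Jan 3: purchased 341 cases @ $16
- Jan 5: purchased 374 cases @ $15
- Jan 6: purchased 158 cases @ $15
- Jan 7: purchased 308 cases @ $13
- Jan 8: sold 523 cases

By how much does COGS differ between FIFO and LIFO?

$545

FIFO COGS: 297 @ $14 + 226 @ $16 = $7,774
LIFO COGS: 308 @ $13 + 158 @ $15 + 57 @ $15 = $7,229
Difference = |$7,774 − $7,229| = $545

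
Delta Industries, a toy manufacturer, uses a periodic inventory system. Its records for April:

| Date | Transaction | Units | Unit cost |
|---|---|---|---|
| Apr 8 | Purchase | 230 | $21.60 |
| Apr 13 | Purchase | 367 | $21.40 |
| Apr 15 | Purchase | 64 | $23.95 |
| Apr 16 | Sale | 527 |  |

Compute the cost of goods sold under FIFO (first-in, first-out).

COGS = $11,323.80

Apr 16, 527 sold [FIFO — oldest first]: 230 @ $21.60 + 297 @ $21.40 = $11,323.80
Ending inventory: 70 @ $21.40 + 64 @ $23.95 = $3,030.80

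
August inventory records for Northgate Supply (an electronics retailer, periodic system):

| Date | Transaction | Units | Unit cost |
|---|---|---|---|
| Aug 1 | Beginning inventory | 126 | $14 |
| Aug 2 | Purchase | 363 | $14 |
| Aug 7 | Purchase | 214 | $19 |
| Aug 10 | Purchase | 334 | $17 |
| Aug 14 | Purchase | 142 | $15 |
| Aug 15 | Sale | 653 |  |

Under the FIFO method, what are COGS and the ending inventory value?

Aug 15, 653 sold [FIFO — oldest first]: 126 @ $14 + 363 @ $14 + 164 @ $19 = $9,962
Ending inventory: 50 @ $19 + 334 @ $17 + 142 @ $15 = $8,758

COGS = $9,962; ending inventory = $8,758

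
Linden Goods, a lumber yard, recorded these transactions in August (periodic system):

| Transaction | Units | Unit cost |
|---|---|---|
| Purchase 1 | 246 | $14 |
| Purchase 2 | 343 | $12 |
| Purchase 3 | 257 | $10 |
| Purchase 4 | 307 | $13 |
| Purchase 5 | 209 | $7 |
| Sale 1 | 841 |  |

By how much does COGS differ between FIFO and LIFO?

FIFO COGS: 246 @ $14 + 343 @ $12 + 252 @ $10 = $10,080
LIFO COGS: 209 @ $7 + 307 @ $13 + 257 @ $10 + 68 @ $12 = $8,840
Difference = |$10,080 − $8,840| = $1,240

$1,240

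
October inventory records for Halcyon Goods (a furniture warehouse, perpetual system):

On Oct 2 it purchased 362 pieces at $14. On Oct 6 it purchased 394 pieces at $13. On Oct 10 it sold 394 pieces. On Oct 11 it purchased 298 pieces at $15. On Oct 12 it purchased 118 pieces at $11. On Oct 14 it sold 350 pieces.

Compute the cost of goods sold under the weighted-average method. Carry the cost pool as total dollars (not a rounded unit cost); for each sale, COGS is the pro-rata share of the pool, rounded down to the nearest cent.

COGS = $10,100.59

After Oct 2: 362 on hand, pool $5,068.00 (≈ $14.0000 each)
After Oct 6: 756 on hand, pool $10,190.00 (≈ $13.4788 each)
Oct 10, sell 394: 394/756 × $10,190.00 → $5,310.66
After Oct 11: 660 on hand, pool $9,349.34 (≈ $14.1657 each)
After Oct 12: 778 on hand, pool $10,647.34 (≈ $13.6855 each)
Oct 14, sell 350: 350/778 × $10,647.34 → $4,789.93
Total COGS = $5,310.66 + $4,789.93 = $10,100.59
Ending inventory (cost pool remaining) = $5,857.41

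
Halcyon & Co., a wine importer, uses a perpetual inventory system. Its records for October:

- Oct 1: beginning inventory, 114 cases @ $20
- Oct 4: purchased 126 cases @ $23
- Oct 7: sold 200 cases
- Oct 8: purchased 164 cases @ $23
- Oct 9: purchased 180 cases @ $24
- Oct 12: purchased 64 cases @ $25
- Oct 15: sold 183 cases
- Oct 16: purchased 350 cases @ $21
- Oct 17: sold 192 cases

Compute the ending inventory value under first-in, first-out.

Ending inventory = $9,166

Oct 7, 200 sold [FIFO — oldest first]: 114 @ $20 + 86 @ $23 = $4,258
Oct 15, 183 sold [FIFO — oldest first]: 40 @ $23 + 143 @ $23 = $4,209
Oct 17, 192 sold [FIFO — oldest first]: 21 @ $23 + 171 @ $24 = $4,587
Total COGS = $4,258 + $4,209 + $4,587 = $13,054
Ending inventory: 9 @ $24 + 64 @ $25 + 350 @ $21 = $9,166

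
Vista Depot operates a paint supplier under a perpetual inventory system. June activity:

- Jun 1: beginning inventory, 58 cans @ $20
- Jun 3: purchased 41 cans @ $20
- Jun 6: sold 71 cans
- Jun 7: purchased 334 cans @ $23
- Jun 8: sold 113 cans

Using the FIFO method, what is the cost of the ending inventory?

Ending inventory = $5,727

Jun 6, 71 sold [FIFO — oldest first]: 58 @ $20 + 13 @ $20 = $1,420
Jun 8, 113 sold [FIFO — oldest first]: 28 @ $20 + 85 @ $23 = $2,515
Total COGS = $1,420 + $2,515 = $3,935
Ending inventory: 249 @ $23 = $5,727
Check: goods available $9,662 = COGS $3,935 + ending $5,727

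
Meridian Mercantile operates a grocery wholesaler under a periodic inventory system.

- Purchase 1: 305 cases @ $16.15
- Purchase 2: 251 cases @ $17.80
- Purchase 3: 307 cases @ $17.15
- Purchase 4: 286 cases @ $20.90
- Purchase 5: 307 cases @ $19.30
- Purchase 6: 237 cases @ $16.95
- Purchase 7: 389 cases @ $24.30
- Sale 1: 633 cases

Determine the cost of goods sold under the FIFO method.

Sale 1 (633) [FIFO — oldest first]: 305 @ $16.15 + 251 @ $17.80 + 77 @ $17.15 = $10,714.10
Ending inventory: 230 @ $17.15 + 286 @ $20.90 + 307 @ $19.30 + 237 @ $16.95 + 389 @ $24.30 = $29,316.85
Check: goods available $40,030.95 = COGS $10,714.10 + ending $29,316.85

COGS = $10,714.10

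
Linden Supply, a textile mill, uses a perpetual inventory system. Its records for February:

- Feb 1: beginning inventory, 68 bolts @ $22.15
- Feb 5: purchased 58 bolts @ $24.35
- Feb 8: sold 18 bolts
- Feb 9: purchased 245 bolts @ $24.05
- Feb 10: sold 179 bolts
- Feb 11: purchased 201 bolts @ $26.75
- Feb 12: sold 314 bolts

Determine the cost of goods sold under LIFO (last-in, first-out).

COGS = $12,836.35

Feb 8, 18 sold [LIFO — newest first]: 18 @ $24.35 = $438.30
Feb 10, 179 sold [LIFO — newest first]: 179 @ $24.05 = $4,304.95
Feb 12, 314 sold [LIFO — newest first]: 201 @ $26.75 + 66 @ $24.05 + 40 @ $24.35 + 7 @ $22.15 = $8,093.10
Total COGS = $438.30 + $4,304.95 + $8,093.10 = $12,836.35
Ending inventory: 61 @ $22.15 = $1,351.15
Check: goods available $14,187.50 = COGS $12,836.35 + ending $1,351.15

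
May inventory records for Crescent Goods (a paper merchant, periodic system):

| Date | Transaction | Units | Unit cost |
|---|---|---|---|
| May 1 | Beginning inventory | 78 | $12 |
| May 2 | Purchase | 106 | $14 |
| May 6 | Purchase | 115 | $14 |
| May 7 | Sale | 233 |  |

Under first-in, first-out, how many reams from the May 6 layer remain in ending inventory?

May 7, 233 sold [FIFO — oldest first]: 78 @ $12 + 106 @ $14 + 49 @ $14 = $3,106
Ending inventory: 66 @ $14 = $924

66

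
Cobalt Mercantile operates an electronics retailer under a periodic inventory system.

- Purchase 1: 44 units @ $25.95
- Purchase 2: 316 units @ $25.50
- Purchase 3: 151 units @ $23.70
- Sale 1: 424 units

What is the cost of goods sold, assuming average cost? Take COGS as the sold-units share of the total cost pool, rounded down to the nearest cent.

Sale 1, sell 424: 424/511 × $12,778.50 → $10,602.90
Ending inventory (cost pool remaining) = $2,175.60

COGS = $10,602.90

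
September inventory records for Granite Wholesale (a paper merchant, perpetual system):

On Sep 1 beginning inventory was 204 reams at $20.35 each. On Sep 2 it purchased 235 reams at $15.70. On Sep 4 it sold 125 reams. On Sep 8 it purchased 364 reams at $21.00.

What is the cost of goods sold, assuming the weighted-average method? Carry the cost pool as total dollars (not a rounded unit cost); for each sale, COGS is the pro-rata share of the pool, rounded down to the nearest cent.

COGS = $2,232.60

After Sep 1: 204 on hand, pool $4,151.40 (≈ $20.3500 each)
After Sep 2: 439 on hand, pool $7,840.90 (≈ $17.8608 each)
Sep 4, sell 125: 125/439 × $7,840.90 → $2,232.60
After Sep 8: 678 on hand, pool $13,252.30 (≈ $19.5462 each)
Ending inventory (cost pool remaining) = $13,252.30
Check: goods available $15,484.90 = COGS $2,232.60 + ending $13,252.30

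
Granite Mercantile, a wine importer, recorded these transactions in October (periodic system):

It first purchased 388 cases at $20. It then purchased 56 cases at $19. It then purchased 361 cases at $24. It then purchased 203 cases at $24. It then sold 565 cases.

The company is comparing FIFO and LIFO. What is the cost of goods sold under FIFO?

FIFO COGS: 388 @ $20 + 56 @ $19 + 121 @ $24 = $11,728
LIFO COGS: 203 @ $24 + 361 @ $24 + 1 @ $19 = $13,555

COGS = $11,728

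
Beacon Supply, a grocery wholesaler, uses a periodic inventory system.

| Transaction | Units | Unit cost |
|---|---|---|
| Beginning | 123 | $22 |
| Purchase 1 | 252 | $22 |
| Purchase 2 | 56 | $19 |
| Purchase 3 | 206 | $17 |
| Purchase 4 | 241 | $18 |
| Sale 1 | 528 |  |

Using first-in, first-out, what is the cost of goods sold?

Sale 1 (528) [FIFO — oldest first]: 123 @ $22 + 252 @ $22 + 56 @ $19 + 97 @ $17 = $10,963
Ending inventory: 109 @ $17 + 241 @ $18 = $6,191

COGS = $10,963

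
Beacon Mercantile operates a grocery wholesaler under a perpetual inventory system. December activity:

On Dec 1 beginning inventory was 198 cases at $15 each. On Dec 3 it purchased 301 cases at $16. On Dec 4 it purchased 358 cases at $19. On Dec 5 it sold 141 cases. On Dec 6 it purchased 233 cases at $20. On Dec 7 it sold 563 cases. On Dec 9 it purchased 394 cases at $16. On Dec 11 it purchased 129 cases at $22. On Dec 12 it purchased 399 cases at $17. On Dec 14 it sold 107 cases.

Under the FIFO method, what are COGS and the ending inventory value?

COGS = $13,714; ending inventory = $21,459

Dec 5, 141 sold [FIFO — oldest first]: 141 @ $15 = $2,115
Dec 7, 563 sold [FIFO — oldest first]: 57 @ $15 + 301 @ $16 + 205 @ $19 = $9,566
Dec 14, 107 sold [FIFO — oldest first]: 107 @ $19 = $2,033
Total COGS = $2,115 + $9,566 + $2,033 = $13,714
Ending inventory: 46 @ $19 + 233 @ $20 + 394 @ $16 + 129 @ $22 + 399 @ $17 = $21,459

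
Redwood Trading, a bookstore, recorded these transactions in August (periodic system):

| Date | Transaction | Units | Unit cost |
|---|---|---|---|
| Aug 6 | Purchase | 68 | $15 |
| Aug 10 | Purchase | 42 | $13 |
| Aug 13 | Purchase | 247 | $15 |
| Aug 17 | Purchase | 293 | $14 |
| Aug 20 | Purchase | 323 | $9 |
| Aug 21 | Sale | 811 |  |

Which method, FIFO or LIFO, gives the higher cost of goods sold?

FIFO

FIFO COGS: 68 @ $15 + 42 @ $13 + 247 @ $15 + 293 @ $14 + 161 @ $9 = $10,822
LIFO COGS: 323 @ $9 + 293 @ $14 + 195 @ $15 = $9,934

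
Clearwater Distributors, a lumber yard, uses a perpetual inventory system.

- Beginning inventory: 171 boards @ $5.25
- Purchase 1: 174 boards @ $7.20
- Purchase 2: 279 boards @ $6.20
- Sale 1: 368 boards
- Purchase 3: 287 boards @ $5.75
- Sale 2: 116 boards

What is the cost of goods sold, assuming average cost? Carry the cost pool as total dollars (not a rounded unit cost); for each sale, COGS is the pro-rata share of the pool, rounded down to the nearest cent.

After Beginning: 171 on hand, pool $897.75 (≈ $5.2500 each)
After Purchase 1: 345 on hand, pool $2,150.55 (≈ $6.2335 each)
After Purchase 2: 624 on hand, pool $3,880.35 (≈ $6.2185 each)
Sale 1, sell 368: 368/624 × $3,880.35 → $2,288.41
After Purchase 3: 543 on hand, pool $3,242.19 (≈ $5.9709 each)
Sale 2, sell 116: 116/543 × $3,242.19 → $692.62
Total COGS = $2,288.41 + $692.62 = $2,981.03
Ending inventory (cost pool remaining) = $2,549.57
Check: goods available $5,530.60 = COGS $2,981.03 + ending $2,549.57

COGS = $2,981.03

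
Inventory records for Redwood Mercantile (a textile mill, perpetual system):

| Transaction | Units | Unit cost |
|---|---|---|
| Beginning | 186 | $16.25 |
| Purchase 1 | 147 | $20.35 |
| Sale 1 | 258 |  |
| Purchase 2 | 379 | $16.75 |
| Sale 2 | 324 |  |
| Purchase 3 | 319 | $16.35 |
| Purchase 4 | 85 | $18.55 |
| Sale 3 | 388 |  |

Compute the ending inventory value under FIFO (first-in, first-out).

Sale 1 (258) [FIFO — oldest first]: 186 @ $16.25 + 72 @ $20.35 = $4,487.70
Sale 2 (324) [FIFO — oldest first]: 75 @ $20.35 + 249 @ $16.75 = $5,697.00
Sale 3 (388) [FIFO — oldest first]: 130 @ $16.75 + 258 @ $16.35 = $6,395.80
Total COGS = $4,487.70 + $5,697.00 + $6,395.80 = $16,580.50
Ending inventory: 61 @ $16.35 + 85 @ $18.55 = $2,574.10
Check: goods available $19,154.60 = COGS $16,580.50 + ending $2,574.10

Ending inventory = $2,574.10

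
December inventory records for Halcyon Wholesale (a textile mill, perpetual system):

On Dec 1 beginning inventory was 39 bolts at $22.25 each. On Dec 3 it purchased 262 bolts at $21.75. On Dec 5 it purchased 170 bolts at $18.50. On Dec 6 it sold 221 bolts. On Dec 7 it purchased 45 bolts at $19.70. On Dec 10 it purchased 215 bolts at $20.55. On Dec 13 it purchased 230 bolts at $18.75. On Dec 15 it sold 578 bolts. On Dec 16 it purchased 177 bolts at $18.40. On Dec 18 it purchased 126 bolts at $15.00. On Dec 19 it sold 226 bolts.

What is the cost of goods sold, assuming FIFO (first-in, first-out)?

Dec 6, 221 sold [FIFO — oldest first]: 39 @ $22.25 + 182 @ $21.75 = $4,826.25
Dec 15, 578 sold [FIFO — oldest first]: 80 @ $21.75 + 170 @ $18.50 + 45 @ $19.70 + 215 @ $20.55 + 68 @ $18.75 = $11,464.75
Dec 19, 226 sold [FIFO — oldest first]: 162 @ $18.75 + 64 @ $18.40 = $4,215.10
Total COGS = $4,826.25 + $11,464.75 + $4,215.10 = $20,506.10
Ending inventory: 113 @ $18.40 + 126 @ $15.00 = $3,969.20

COGS = $20,506.10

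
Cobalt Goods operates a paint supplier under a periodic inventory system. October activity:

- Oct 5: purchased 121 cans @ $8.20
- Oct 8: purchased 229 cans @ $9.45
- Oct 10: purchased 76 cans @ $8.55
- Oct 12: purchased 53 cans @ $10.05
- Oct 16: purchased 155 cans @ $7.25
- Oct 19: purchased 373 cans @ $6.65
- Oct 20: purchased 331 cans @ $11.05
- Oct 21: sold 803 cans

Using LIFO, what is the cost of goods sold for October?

Oct 21, 803 sold [LIFO — newest first]: 331 @ $11.05 + 373 @ $6.65 + 99 @ $7.25 = $6,855.75
Ending inventory: 121 @ $8.20 + 229 @ $9.45 + 76 @ $8.55 + 53 @ $10.05 + 56 @ $7.25 = $4,744.70

COGS = $6,855.75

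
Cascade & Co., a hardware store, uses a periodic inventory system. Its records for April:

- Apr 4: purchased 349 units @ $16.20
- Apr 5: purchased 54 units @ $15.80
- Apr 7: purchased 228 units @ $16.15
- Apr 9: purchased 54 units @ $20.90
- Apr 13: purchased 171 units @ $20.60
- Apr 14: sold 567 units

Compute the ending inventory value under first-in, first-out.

Ending inventory = $5,684.80

Apr 14, 567 sold [FIFO — oldest first]: 349 @ $16.20 + 54 @ $15.80 + 164 @ $16.15 = $9,155.60
Ending inventory: 64 @ $16.15 + 54 @ $20.90 + 171 @ $20.60 = $5,684.80
Check: goods available $14,840.40 = COGS $9,155.60 + ending $5,684.80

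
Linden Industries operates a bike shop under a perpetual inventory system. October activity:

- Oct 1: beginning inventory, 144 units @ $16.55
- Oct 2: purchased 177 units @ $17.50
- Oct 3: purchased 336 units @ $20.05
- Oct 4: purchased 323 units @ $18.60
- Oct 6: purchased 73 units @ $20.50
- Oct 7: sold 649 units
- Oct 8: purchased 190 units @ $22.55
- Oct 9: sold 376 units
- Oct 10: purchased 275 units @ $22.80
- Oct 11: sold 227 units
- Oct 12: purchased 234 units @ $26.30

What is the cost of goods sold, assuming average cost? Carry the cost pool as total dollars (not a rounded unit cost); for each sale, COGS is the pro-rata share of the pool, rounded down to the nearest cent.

COGS = $24,546.56

After Oct 1: 144 on hand, pool $2,383.20 (≈ $16.5500 each)
After Oct 2: 321 on hand, pool $5,480.70 (≈ $17.0738 each)
After Oct 3: 657 on hand, pool $12,217.50 (≈ $18.5959 each)
After Oct 4: 980 on hand, pool $18,225.30 (≈ $18.5972 each)
After Oct 6: 1053 on hand, pool $19,721.80 (≈ $18.7292 each)
Oct 7, sell 649: 649/1053 × $19,721.80 → $12,155.22
After Oct 8: 594 on hand, pool $11,851.08 (≈ $19.9513 each)
Oct 9, sell 376: 376/594 × $11,851.08 → $7,501.69
After Oct 10: 493 on hand, pool $10,619.39 (≈ $21.5403 each)
Oct 11, sell 227: 227/493 × $10,619.39 → $4,889.65
After Oct 12: 500 on hand, pool $11,883.94 (≈ $23.7679 each)
Total COGS = $12,155.22 + $7,501.69 + $4,889.65 = $24,546.56
Ending inventory (cost pool remaining) = $11,883.94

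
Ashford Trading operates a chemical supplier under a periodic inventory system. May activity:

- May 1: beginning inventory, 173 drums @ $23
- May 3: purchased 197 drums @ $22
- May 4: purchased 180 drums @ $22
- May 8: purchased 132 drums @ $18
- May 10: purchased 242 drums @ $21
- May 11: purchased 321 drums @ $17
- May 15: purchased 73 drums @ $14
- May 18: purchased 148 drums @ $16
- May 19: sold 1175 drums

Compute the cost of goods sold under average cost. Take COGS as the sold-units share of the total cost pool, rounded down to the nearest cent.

May 19, sell 1175: 1175/1466 × $28,578.00 → $22,905.28
Ending inventory (cost pool remaining) = $5,672.72

COGS = $22,905.28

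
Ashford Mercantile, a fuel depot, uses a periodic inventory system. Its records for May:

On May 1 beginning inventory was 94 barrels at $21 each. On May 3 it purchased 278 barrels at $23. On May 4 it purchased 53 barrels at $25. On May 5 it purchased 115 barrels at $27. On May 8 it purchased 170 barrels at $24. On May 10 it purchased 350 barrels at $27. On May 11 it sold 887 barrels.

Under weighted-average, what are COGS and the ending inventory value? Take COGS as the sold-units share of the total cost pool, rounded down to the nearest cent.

May 11, sell 887: 887/1060 × $26,328.00 → $22,031.07
Ending inventory (cost pool remaining) = $4,296.93

COGS = $22,031.07; ending inventory = $4,296.93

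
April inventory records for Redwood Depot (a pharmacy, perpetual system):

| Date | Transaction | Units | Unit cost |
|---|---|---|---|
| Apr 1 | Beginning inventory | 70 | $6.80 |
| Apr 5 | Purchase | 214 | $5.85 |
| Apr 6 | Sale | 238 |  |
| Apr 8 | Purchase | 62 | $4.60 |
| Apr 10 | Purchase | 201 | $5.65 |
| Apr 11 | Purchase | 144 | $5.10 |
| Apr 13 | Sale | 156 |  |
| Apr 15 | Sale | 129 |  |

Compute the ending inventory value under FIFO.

Ending inventory = $870.00

Apr 6, 238 sold [FIFO — oldest first]: 70 @ $6.80 + 168 @ $5.85 = $1,458.80
Apr 13, 156 sold [FIFO — oldest first]: 46 @ $5.85 + 62 @ $4.60 + 48 @ $5.65 = $825.50
Apr 15, 129 sold [FIFO — oldest first]: 129 @ $5.65 = $728.85
Total COGS = $1,458.80 + $825.50 + $728.85 = $3,013.15
Ending inventory: 24 @ $5.65 + 144 @ $5.10 = $870.00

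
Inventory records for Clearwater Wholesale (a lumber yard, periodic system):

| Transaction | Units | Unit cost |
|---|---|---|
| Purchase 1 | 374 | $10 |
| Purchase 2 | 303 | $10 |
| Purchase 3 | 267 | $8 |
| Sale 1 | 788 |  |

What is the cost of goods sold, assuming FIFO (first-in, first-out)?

Sale 1 (788) [FIFO — oldest first]: 374 @ $10 + 303 @ $10 + 111 @ $8 = $7,658
Ending inventory: 156 @ $8 = $1,248
Check: goods available $8,906 = COGS $7,658 + ending $1,248

COGS = $7,658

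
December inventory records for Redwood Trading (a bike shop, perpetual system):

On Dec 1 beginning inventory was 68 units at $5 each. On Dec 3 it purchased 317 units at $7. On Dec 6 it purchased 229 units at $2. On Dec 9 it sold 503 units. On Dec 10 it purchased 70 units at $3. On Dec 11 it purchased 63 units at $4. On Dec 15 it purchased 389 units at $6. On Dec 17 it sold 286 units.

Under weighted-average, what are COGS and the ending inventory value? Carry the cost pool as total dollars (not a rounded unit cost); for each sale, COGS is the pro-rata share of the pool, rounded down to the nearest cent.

COGS = $3,981.28; ending inventory = $1,831.72

After Dec 1: 68 on hand, pool $340.00 (≈ $5.0000 each)
After Dec 3: 385 on hand, pool $2,559.00 (≈ $6.6468 each)
After Dec 6: 614 on hand, pool $3,017.00 (≈ $4.9137 each)
Dec 9, sell 503: 503/614 × $3,017.00 → $2,471.58
After Dec 10: 181 on hand, pool $755.42 (≈ $4.1736 each)
After Dec 11: 244 on hand, pool $1,007.42 (≈ $4.1288 each)
After Dec 15: 633 on hand, pool $3,341.42 (≈ $5.2787 each)
Dec 17, sell 286: 286/633 × $3,341.42 → $1,509.70
Total COGS = $2,471.58 + $1,509.70 = $3,981.28
Ending inventory (cost pool remaining) = $1,831.72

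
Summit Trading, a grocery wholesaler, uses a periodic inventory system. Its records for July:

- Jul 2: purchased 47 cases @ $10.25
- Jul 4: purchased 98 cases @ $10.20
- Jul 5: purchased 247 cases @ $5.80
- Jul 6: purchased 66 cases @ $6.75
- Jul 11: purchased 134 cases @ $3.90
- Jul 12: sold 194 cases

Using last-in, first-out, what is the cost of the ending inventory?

Ending inventory = $2,954.45

Jul 12, 194 sold [LIFO — newest first]: 134 @ $3.90 + 60 @ $6.75 = $927.60
Ending inventory: 47 @ $10.25 + 98 @ $10.20 + 247 @ $5.80 + 6 @ $6.75 = $2,954.45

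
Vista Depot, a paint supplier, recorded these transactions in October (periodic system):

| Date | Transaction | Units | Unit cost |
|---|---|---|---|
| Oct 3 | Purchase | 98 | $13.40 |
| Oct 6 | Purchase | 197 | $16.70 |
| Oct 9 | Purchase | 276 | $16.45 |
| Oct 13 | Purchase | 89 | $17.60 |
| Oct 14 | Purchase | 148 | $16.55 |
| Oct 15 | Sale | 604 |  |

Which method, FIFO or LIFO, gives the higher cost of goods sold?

LIFO

FIFO COGS: 98 @ $13.40 + 197 @ $16.70 + 276 @ $16.45 + 33 @ $17.60 = $9,724.10
LIFO COGS: 148 @ $16.55 + 89 @ $17.60 + 276 @ $16.45 + 91 @ $16.70 = $10,075.70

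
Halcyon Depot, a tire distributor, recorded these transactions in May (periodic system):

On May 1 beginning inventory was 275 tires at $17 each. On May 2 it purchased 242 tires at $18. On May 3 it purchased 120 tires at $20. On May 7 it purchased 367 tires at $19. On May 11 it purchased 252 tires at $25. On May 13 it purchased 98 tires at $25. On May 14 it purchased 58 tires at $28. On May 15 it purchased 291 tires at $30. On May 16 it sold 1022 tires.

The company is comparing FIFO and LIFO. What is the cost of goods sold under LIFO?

COGS = $25,241

FIFO COGS: 275 @ $17 + 242 @ $18 + 120 @ $20 + 367 @ $19 + 18 @ $25 = $18,854
LIFO COGS: 291 @ $30 + 58 @ $28 + 98 @ $25 + 252 @ $25 + 323 @ $19 = $25,241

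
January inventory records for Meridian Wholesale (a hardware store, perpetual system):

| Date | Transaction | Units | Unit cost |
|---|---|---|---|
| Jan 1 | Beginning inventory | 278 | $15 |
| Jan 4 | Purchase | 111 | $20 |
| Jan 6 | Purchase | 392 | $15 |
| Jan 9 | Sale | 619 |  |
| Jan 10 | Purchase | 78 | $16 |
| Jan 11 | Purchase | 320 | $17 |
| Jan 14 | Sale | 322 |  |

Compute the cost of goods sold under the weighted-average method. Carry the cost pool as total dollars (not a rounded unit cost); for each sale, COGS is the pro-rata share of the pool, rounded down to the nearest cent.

COGS = $15,033.91

After Jan 1: 278 on hand, pool $4,170.00 (≈ $15.0000 each)
After Jan 4: 389 on hand, pool $6,390.00 (≈ $16.4267 each)
After Jan 6: 781 on hand, pool $12,270.00 (≈ $15.7106 each)
Jan 9, sell 619: 619/781 × $12,270.00 → $9,724.87
After Jan 10: 240 on hand, pool $3,793.13 (≈ $15.8047 each)
After Jan 11: 560 on hand, pool $9,233.13 (≈ $16.4877 each)
Jan 14, sell 322: 322/560 × $9,233.13 → $5,309.04
Total COGS = $9,724.87 + $5,309.04 = $15,033.91
Ending inventory (cost pool remaining) = $3,924.09
Check: goods available $18,958.00 = COGS $15,033.91 + ending $3,924.09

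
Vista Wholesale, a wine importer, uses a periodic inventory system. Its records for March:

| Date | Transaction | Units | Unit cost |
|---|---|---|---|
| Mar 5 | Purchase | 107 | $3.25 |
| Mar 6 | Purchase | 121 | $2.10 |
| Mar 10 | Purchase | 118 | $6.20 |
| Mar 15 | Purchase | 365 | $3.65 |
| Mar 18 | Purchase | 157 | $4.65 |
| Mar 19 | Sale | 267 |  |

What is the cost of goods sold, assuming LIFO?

Mar 19, 267 sold [LIFO — newest first]: 157 @ $4.65 + 110 @ $3.65 = $1,131.55
Ending inventory: 107 @ $3.25 + 121 @ $2.10 + 118 @ $6.20 + 255 @ $3.65 = $2,264.20

COGS = $1,131.55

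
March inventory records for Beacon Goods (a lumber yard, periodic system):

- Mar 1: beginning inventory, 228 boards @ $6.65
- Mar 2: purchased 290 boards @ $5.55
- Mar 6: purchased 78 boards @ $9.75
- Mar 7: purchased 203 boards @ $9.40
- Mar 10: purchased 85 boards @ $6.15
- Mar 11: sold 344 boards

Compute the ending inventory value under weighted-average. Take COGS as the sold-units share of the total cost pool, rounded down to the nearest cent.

Ending inventory = $3,858.90

Mar 11, sell 344: 344/884 × $6,317.15 → $2,458.25
Ending inventory (cost pool remaining) = $3,858.90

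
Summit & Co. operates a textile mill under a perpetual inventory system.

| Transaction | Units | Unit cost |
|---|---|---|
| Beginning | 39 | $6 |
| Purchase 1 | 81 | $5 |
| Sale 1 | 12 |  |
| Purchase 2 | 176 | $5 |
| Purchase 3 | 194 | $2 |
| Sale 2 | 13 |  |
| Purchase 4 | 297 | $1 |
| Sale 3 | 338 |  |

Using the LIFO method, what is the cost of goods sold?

COGS = $465

Sale 1 (12) [LIFO — newest first]: 12 @ $5 = $60
Sale 2 (13) [LIFO — newest first]: 13 @ $2 = $26
Sale 3 (338) [LIFO — newest first]: 297 @ $1 + 41 @ $2 = $379
Total COGS = $60 + $26 + $379 = $465
Ending inventory: 39 @ $6 + 69 @ $5 + 176 @ $5 + 140 @ $2 = $1,739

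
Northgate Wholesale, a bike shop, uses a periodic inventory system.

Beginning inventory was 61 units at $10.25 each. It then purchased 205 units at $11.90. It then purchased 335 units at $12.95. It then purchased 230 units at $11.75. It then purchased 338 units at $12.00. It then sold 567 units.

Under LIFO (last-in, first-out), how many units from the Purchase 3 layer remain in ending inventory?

1

Sale 1 (567) [LIFO — newest first]: 338 @ $12.00 + 229 @ $11.75 = $6,746.75
Ending inventory: 61 @ $10.25 + 205 @ $11.90 + 335 @ $12.95 + 1 @ $11.75 = $7,414.75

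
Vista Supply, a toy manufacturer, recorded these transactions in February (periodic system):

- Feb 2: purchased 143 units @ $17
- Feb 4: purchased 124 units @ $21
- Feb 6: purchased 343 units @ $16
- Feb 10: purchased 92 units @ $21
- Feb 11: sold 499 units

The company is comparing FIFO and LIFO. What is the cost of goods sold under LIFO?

FIFO COGS: 143 @ $17 + 124 @ $21 + 232 @ $16 = $8,747
LIFO COGS: 92 @ $21 + 343 @ $16 + 64 @ $21 = $8,764

COGS = $8,764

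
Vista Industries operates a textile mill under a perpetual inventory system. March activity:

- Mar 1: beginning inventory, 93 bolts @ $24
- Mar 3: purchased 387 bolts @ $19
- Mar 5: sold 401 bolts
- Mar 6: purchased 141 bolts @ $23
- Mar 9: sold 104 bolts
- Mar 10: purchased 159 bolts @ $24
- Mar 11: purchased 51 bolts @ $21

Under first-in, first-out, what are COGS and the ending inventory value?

COGS = $10,160; ending inventory = $7,555

Mar 5, 401 sold [FIFO — oldest first]: 93 @ $24 + 308 @ $19 = $8,084
Mar 9, 104 sold [FIFO — oldest first]: 79 @ $19 + 25 @ $23 = $2,076
Total COGS = $8,084 + $2,076 = $10,160
Ending inventory: 116 @ $23 + 159 @ $24 + 51 @ $21 = $7,555
Check: goods available $17,715 = COGS $10,160 + ending $7,555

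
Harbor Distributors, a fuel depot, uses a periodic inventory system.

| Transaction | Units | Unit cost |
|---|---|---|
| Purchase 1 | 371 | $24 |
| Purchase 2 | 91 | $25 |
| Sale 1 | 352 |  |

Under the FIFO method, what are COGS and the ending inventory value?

Sale 1 (352) [FIFO — oldest first]: 352 @ $24 = $8,448
Ending inventory: 19 @ $24 + 91 @ $25 = $2,731

COGS = $8,448; ending inventory = $2,731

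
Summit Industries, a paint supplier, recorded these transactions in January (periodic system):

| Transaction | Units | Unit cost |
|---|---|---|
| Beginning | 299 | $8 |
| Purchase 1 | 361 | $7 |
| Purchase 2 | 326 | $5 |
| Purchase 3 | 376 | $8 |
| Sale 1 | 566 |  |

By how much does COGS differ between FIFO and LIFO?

$303

FIFO COGS: 299 @ $8 + 267 @ $7 = $4,261
LIFO COGS: 376 @ $8 + 190 @ $5 = $3,958
Difference = |$4,261 − $3,958| = $303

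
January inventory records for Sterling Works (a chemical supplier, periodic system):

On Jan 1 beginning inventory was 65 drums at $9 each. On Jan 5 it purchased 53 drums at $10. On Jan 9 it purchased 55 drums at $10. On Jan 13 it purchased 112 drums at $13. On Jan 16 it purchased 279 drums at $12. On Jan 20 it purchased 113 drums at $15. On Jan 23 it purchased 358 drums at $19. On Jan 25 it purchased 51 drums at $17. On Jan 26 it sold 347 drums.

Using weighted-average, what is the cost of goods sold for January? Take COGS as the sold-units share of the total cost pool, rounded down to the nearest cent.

Jan 26, sell 347: 347/1086 × $15,833.00 → $5,058.97
Ending inventory (cost pool remaining) = $10,774.03
Check: goods available $15,833.00 = COGS $5,058.97 + ending $10,774.03

COGS = $5,058.97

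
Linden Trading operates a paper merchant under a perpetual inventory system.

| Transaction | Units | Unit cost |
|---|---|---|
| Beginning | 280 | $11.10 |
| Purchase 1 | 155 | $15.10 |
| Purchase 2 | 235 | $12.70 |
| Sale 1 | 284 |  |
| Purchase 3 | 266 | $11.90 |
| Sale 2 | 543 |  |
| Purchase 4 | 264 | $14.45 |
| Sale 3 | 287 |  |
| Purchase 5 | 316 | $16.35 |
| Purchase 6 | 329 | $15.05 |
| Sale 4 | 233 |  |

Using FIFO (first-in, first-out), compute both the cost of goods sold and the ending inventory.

COGS = $17,816.65; ending inventory = $7,714.60

Sale 1 (284) [FIFO — oldest first]: 280 @ $11.10 + 4 @ $15.10 = $3,168.40
Sale 2 (543) [FIFO — oldest first]: 151 @ $15.10 + 235 @ $12.70 + 157 @ $11.90 = $7,132.90
Sale 3 (287) [FIFO — oldest first]: 109 @ $11.90 + 178 @ $14.45 = $3,869.20
Sale 4 (233) [FIFO — oldest first]: 86 @ $14.45 + 147 @ $16.35 = $3,646.15
Total COGS = $3,168.40 + $7,132.90 + $3,869.20 + $3,646.15 = $17,816.65
Ending inventory: 169 @ $16.35 + 329 @ $15.05 = $7,714.60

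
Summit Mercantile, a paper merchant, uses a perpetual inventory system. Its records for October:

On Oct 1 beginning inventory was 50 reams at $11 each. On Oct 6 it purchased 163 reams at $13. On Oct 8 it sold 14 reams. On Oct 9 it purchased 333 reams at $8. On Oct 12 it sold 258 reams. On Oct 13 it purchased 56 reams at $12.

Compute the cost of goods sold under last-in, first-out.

Oct 8, 14 sold [LIFO — newest first]: 14 @ $13 = $182
Oct 12, 258 sold [LIFO — newest first]: 258 @ $8 = $2,064
Total COGS = $182 + $2,064 = $2,246
Ending inventory: 50 @ $11 + 149 @ $13 + 75 @ $8 + 56 @ $12 = $3,759
Check: goods available $6,005 = COGS $2,246 + ending $3,759

COGS = $2,246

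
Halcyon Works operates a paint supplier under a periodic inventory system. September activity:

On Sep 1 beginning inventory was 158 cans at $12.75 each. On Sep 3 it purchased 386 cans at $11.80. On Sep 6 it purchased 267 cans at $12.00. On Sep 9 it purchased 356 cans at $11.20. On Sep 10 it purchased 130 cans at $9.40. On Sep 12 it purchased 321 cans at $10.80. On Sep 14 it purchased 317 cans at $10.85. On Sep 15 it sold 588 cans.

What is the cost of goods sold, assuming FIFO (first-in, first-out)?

COGS = $7,097.30

Sep 15, 588 sold [FIFO — oldest first]: 158 @ $12.75 + 386 @ $11.80 + 44 @ $12.00 = $7,097.30
Ending inventory: 223 @ $12.00 + 356 @ $11.20 + 130 @ $9.40 + 321 @ $10.80 + 317 @ $10.85 = $14,791.45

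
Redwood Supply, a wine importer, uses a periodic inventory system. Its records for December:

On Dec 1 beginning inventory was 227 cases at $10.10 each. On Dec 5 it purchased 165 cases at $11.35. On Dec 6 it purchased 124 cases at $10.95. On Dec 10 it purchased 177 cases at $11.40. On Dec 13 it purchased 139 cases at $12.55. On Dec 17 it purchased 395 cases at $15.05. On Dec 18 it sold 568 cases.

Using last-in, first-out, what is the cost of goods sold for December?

Dec 18, 568 sold [LIFO — newest first]: 395 @ $15.05 + 139 @ $12.55 + 34 @ $11.40 = $8,076.80
Ending inventory: 227 @ $10.10 + 165 @ $11.35 + 124 @ $10.95 + 143 @ $11.40 = $7,153.45

COGS = $8,076.80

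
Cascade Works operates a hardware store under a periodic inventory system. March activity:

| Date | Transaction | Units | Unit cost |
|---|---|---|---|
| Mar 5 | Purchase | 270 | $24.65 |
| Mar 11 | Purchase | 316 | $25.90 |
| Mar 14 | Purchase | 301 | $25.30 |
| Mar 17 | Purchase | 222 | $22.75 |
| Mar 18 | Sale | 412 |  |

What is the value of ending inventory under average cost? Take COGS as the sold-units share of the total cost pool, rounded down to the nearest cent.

Mar 18, sell 412: 412/1109 × $27,505.70 → $10,218.52
Ending inventory (cost pool remaining) = $17,287.18

Ending inventory = $17,287.18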